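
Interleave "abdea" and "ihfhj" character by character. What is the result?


Interleaving "abdea" and "ihfhj":
  Position 0: 'a' from first, 'i' from second => "ai"
  Position 1: 'b' from first, 'h' from second => "bh"
  Position 2: 'd' from first, 'f' from second => "df"
  Position 3: 'e' from first, 'h' from second => "eh"
  Position 4: 'a' from first, 'j' from second => "aj"
Result: aibhdfehaj

aibhdfehaj


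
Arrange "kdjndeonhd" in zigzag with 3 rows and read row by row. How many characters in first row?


Zigzag "kdjndeonhd" into 3 rows:
Placing characters:
  'k' => row 0
  'd' => row 1
  'j' => row 2
  'n' => row 1
  'd' => row 0
  'e' => row 1
  'o' => row 2
  'n' => row 1
  'h' => row 0
  'd' => row 1
Rows:
  Row 0: "kdh"
  Row 1: "dnend"
  Row 2: "jo"
First row length: 3

3


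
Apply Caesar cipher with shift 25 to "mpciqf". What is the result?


Caesar cipher: shift "mpciqf" by 25
  'm' (pos 12) + 25 = pos 11 = 'l'
  'p' (pos 15) + 25 = pos 14 = 'o'
  'c' (pos 2) + 25 = pos 1 = 'b'
  'i' (pos 8) + 25 = pos 7 = 'h'
  'q' (pos 16) + 25 = pos 15 = 'p'
  'f' (pos 5) + 25 = pos 4 = 'e'
Result: lobhpe

lobhpe


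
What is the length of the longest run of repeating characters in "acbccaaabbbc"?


Input: "acbccaaabbbc"
Scanning for longest run:
  Position 1 ('c'): new char, reset run to 1
  Position 2 ('b'): new char, reset run to 1
  Position 3 ('c'): new char, reset run to 1
  Position 4 ('c'): continues run of 'c', length=2
  Position 5 ('a'): new char, reset run to 1
  Position 6 ('a'): continues run of 'a', length=2
  Position 7 ('a'): continues run of 'a', length=3
  Position 8 ('b'): new char, reset run to 1
  Position 9 ('b'): continues run of 'b', length=2
  Position 10 ('b'): continues run of 'b', length=3
  Position 11 ('c'): new char, reset run to 1
Longest run: 'a' with length 3

3


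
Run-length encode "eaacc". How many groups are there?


Input: eaacc
Scanning for consecutive runs:
  Group 1: 'e' x 1 (positions 0-0)
  Group 2: 'a' x 2 (positions 1-2)
  Group 3: 'c' x 2 (positions 3-4)
Total groups: 3

3


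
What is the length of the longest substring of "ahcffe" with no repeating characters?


Input: "ahcffe"
Sliding window (track last position of each char):
  Position 0 ('a'): window [0,0] length 1 -- new best
  Position 1 ('h'): window [0,1] length 2 -- new best
  Position 2 ('c'): window [0,2] length 3 -- new best
  Position 3 ('f'): window [0,3] length 4 -- new best
  Position 4 ('f'): repeat (last at 3), move window start to 4
  Position 4 ('f'): window [4,4] length 1
  Position 5 ('e'): window [4,5] length 2
Longest substring with no repeats: "ahcf" with length 4

4


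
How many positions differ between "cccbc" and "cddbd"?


Comparing "cccbc" and "cddbd" position by position:
  Position 0: 'c' vs 'c' => same
  Position 1: 'c' vs 'd' => DIFFER
  Position 2: 'c' vs 'd' => DIFFER
  Position 3: 'b' vs 'b' => same
  Position 4: 'c' vs 'd' => DIFFER
Positions that differ: 3

3


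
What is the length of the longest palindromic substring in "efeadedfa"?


Input: "efeadedfa"
Checking substrings for palindromes:
  [0:3] "efe" (len 3) => palindrome
  [4:7] "ded" (len 3) => palindrome
Longest palindromic substring: "efe" with length 3

3


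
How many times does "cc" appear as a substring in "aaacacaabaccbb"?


Searching for "cc" in "aaacacaabaccbb"
Scanning each position:
  Position 0: "aa" => no
  Position 1: "aa" => no
  Position 2: "ac" => no
  Position 3: "ca" => no
  Position 4: "ac" => no
  Position 5: "ca" => no
  Position 6: "aa" => no
  Position 7: "ab" => no
  Position 8: "ba" => no
  Position 9: "ac" => no
  Position 10: "cc" => MATCH
  Position 11: "cb" => no
  Position 12: "bb" => no
Total occurrences: 1

1


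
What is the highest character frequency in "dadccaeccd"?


Input: dadccaeccd
Character counts:
  'a': 2
  'c': 4
  'd': 3
  'e': 1
Maximum frequency: 4

4


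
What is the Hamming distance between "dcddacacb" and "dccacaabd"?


Comparing "dcddacacb" and "dccacaabd" position by position:
  Position 0: 'd' vs 'd' => same
  Position 1: 'c' vs 'c' => same
  Position 2: 'd' vs 'c' => differ
  Position 3: 'd' vs 'a' => differ
  Position 4: 'a' vs 'c' => differ
  Position 5: 'c' vs 'a' => differ
  Position 6: 'a' vs 'a' => same
  Position 7: 'c' vs 'b' => differ
  Position 8: 'b' vs 'd' => differ
Total differences (Hamming distance): 6

6


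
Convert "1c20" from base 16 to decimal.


Input: "1c20" in base 16
Positional expansion:
  Digit '1' (value 1) x 16^3 = 4096
  Digit 'c' (value 12) x 16^2 = 3072
  Digit '2' (value 2) x 16^1 = 32
  Digit '0' (value 0) x 16^0 = 0
Sum = 7200

7200


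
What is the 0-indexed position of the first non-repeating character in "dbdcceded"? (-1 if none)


Input: dbdcceded
Character frequencies:
  'b': 1
  'c': 2
  'd': 4
  'e': 2
Scanning left to right for freq == 1:
  Position 0 ('d'): freq=4, skip
  Position 1 ('b'): unique! => answer = 1

1


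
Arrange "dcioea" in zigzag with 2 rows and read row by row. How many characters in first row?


Zigzag "dcioea" into 2 rows:
Placing characters:
  'd' => row 0
  'c' => row 1
  'i' => row 0
  'o' => row 1
  'e' => row 0
  'a' => row 1
Rows:
  Row 0: "die"
  Row 1: "coa"
First row length: 3

3


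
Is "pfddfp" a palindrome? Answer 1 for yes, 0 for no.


Input: pfddfp
Reversed: pfddfp
  Compare pos 0 ('p') with pos 5 ('p'): match
  Compare pos 1 ('f') with pos 4 ('f'): match
  Compare pos 2 ('d') with pos 3 ('d'): match
Result: palindrome

1


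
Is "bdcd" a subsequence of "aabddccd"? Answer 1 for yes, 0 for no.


Check if "bdcd" is a subsequence of "aabddccd"
Greedy scan:
  Position 0 ('a'): no match needed
  Position 1 ('a'): no match needed
  Position 2 ('b'): matches sub[0] = 'b'
  Position 3 ('d'): matches sub[1] = 'd'
  Position 4 ('d'): no match needed
  Position 5 ('c'): matches sub[2] = 'c'
  Position 6 ('c'): no match needed
  Position 7 ('d'): matches sub[3] = 'd'
All 4 characters matched => is a subsequence

1


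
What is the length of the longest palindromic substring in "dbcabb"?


Input: "dbcabb"
Checking substrings for palindromes:
  [4:6] "bb" (len 2) => palindrome
Longest palindromic substring: "bb" with length 2

2


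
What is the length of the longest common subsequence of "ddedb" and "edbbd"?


LCS of "ddedb" and "edbbd"
DP table:
           e    d    b    b    d
      0    0    0    0    0    0
  d   0    0    1    1    1    1
  d   0    0    1    1    1    2
  e   0    1    1    1    1    2
  d   0    1    2    2    2    2
  b   0    1    2    3    3    3
LCS length = dp[5][5] = 3

3


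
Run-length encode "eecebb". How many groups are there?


Input: eecebb
Scanning for consecutive runs:
  Group 1: 'e' x 2 (positions 0-1)
  Group 2: 'c' x 1 (positions 2-2)
  Group 3: 'e' x 1 (positions 3-3)
  Group 4: 'b' x 2 (positions 4-5)
Total groups: 4

4


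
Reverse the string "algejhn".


Input: algejhn
Reading characters right to left:
  Position 6: 'n'
  Position 5: 'h'
  Position 4: 'j'
  Position 3: 'e'
  Position 2: 'g'
  Position 1: 'l'
  Position 0: 'a'
Reversed: nhjegla

nhjegla


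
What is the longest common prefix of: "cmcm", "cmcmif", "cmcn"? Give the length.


Words: cmcm, cmcmif, cmcn
  Position 0: all 'c' => match
  Position 1: all 'm' => match
  Position 2: all 'c' => match
  Position 3: ('m', 'm', 'n') => mismatch, stop
LCP = "cmc" (length 3)

3


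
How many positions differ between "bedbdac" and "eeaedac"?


Comparing "bedbdac" and "eeaedac" position by position:
  Position 0: 'b' vs 'e' => DIFFER
  Position 1: 'e' vs 'e' => same
  Position 2: 'd' vs 'a' => DIFFER
  Position 3: 'b' vs 'e' => DIFFER
  Position 4: 'd' vs 'd' => same
  Position 5: 'a' vs 'a' => same
  Position 6: 'c' vs 'c' => same
Positions that differ: 3

3


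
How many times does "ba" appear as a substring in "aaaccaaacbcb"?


Searching for "ba" in "aaaccaaacbcb"
Scanning each position:
  Position 0: "aa" => no
  Position 1: "aa" => no
  Position 2: "ac" => no
  Position 3: "cc" => no
  Position 4: "ca" => no
  Position 5: "aa" => no
  Position 6: "aa" => no
  Position 7: "ac" => no
  Position 8: "cb" => no
  Position 9: "bc" => no
  Position 10: "cb" => no
Total occurrences: 0

0


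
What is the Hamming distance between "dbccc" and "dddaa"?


Comparing "dbccc" and "dddaa" position by position:
  Position 0: 'd' vs 'd' => same
  Position 1: 'b' vs 'd' => differ
  Position 2: 'c' vs 'd' => differ
  Position 3: 'c' vs 'a' => differ
  Position 4: 'c' vs 'a' => differ
Total differences (Hamming distance): 4

4


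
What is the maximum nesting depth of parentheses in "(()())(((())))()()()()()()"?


Input: "(()())(((())))()()()()()()"
Tracking depth:
  Position 0 '(': depth becomes 1
  Position 1 '(': depth becomes 2
  Position 2 ')': depth becomes 1
  Position 3 '(': depth becomes 2
  Position 4 ')': depth becomes 1
  Position 5 ')': depth becomes 0
  Position 6 '(': depth becomes 1
  Position 7 '(': depth becomes 2
  Position 8 '(': depth becomes 3
  Position 9 '(': depth becomes 4
  Position 10 ')': depth becomes 3
  Position 11 ')': depth becomes 2
  Position 12 ')': depth becomes 1
  Position 13 ')': depth becomes 0
  Position 14 '(': depth becomes 1
  Position 15 ')': depth becomes 0
  Position 16 '(': depth becomes 1
  Position 17 ')': depth becomes 0
  Position 18 '(': depth becomes 1
  Position 19 ')': depth becomes 0
  Position 20 '(': depth becomes 1
  Position 21 ')': depth becomes 0
  Position 22 '(': depth becomes 1
  Position 23 ')': depth becomes 0
  Position 24 '(': depth becomes 1
  Position 25 ')': depth becomes 0
Maximum depth reached: 4

4


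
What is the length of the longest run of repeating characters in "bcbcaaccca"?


Input: "bcbcaaccca"
Scanning for longest run:
  Position 1 ('c'): new char, reset run to 1
  Position 2 ('b'): new char, reset run to 1
  Position 3 ('c'): new char, reset run to 1
  Position 4 ('a'): new char, reset run to 1
  Position 5 ('a'): continues run of 'a', length=2
  Position 6 ('c'): new char, reset run to 1
  Position 7 ('c'): continues run of 'c', length=2
  Position 8 ('c'): continues run of 'c', length=3
  Position 9 ('a'): new char, reset run to 1
Longest run: 'c' with length 3

3


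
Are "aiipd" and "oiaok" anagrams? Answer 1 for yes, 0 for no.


Strings: "aiipd", "oiaok"
Sorted first:  adiip
Sorted second: aikoo
Differ at position 1: 'd' vs 'i' => not anagrams

0


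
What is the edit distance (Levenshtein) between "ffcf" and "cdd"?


Computing edit distance: "ffcf" -> "cdd"
DP table:
           c    d    d
      0    1    2    3
  f   1    1    2    3
  f   2    2    2    3
  c   3    2    3    3
  f   4    3    3    4
Edit distance = dp[4][3] = 4

4


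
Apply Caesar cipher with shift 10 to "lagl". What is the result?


Caesar cipher: shift "lagl" by 10
  'l' (pos 11) + 10 = pos 21 = 'v'
  'a' (pos 0) + 10 = pos 10 = 'k'
  'g' (pos 6) + 10 = pos 16 = 'q'
  'l' (pos 11) + 10 = pos 21 = 'v'
Result: vkqv

vkqv


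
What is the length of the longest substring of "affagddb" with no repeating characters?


Input: "affagddb"
Sliding window (track last position of each char):
  Position 0 ('a'): window [0,0] length 1 -- new best
  Position 1 ('f'): window [0,1] length 2 -- new best
  Position 2 ('f'): repeat (last at 1), move window start to 2
  Position 2 ('f'): window [2,2] length 1
  Position 3 ('a'): window [2,3] length 2
  Position 4 ('g'): window [2,4] length 3 -- new best
  Position 5 ('d'): window [2,5] length 4 -- new best
  Position 6 ('d'): repeat (last at 5), move window start to 6
  Position 6 ('d'): window [6,6] length 1
  Position 7 ('b'): window [6,7] length 2
Longest substring with no repeats: "fagd" with length 4

4


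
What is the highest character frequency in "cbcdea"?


Input: cbcdea
Character counts:
  'a': 1
  'b': 1
  'c': 2
  'd': 1
  'e': 1
Maximum frequency: 2

2


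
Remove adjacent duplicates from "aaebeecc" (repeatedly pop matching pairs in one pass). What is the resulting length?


Input: aaebeecc
Stack-based adjacent duplicate removal:
  Read 'a': push. Stack: a
  Read 'a': matches stack top 'a' => pop. Stack: (empty)
  Read 'e': push. Stack: e
  Read 'b': push. Stack: eb
  Read 'e': push. Stack: ebe
  Read 'e': matches stack top 'e' => pop. Stack: eb
  Read 'c': push. Stack: ebc
  Read 'c': matches stack top 'c' => pop. Stack: eb
Final stack: "eb" (length 2)

2


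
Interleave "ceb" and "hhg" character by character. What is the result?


Interleaving "ceb" and "hhg":
  Position 0: 'c' from first, 'h' from second => "ch"
  Position 1: 'e' from first, 'h' from second => "eh"
  Position 2: 'b' from first, 'g' from second => "bg"
Result: chehbg

chehbg


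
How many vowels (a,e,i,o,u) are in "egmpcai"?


Input: egmpcai
Checking each character:
  'e' at position 0: vowel (running total: 1)
  'g' at position 1: consonant
  'm' at position 2: consonant
  'p' at position 3: consonant
  'c' at position 4: consonant
  'a' at position 5: vowel (running total: 2)
  'i' at position 6: vowel (running total: 3)
Total vowels: 3

3


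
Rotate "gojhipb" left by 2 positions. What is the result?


Input: "gojhipb", rotate left by 2
First 2 characters: "go"
Remaining characters: "jhipb"
Concatenate remaining + first: "jhipb" + "go" = "jhipbgo"

jhipbgo


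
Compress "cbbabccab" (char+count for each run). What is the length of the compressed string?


Input: cbbabccab
Runs:
  'c' x 1 => "c1"
  'b' x 2 => "b2"
  'a' x 1 => "a1"
  'b' x 1 => "b1"
  'c' x 2 => "c2"
  'a' x 1 => "a1"
  'b' x 1 => "b1"
Compressed: "c1b2a1b1c2a1b1"
Compressed length: 14

14


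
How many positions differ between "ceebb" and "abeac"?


Comparing "ceebb" and "abeac" position by position:
  Position 0: 'c' vs 'a' => DIFFER
  Position 1: 'e' vs 'b' => DIFFER
  Position 2: 'e' vs 'e' => same
  Position 3: 'b' vs 'a' => DIFFER
  Position 4: 'b' vs 'c' => DIFFER
Positions that differ: 4

4


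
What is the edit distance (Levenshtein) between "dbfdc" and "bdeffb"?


Computing edit distance: "dbfdc" -> "bdeffb"
DP table:
           b    d    e    f    f    b
      0    1    2    3    4    5    6
  d   1    1    1    2    3    4    5
  b   2    1    2    2    3    4    4
  f   3    2    2    3    2    3    4
  d   4    3    2    3    3    3    4
  c   5    4    3    3    4    4    4
Edit distance = dp[5][6] = 4

4


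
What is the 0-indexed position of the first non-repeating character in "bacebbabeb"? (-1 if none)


Input: bacebbabeb
Character frequencies:
  'a': 2
  'b': 5
  'c': 1
  'e': 2
Scanning left to right for freq == 1:
  Position 0 ('b'): freq=5, skip
  Position 1 ('a'): freq=2, skip
  Position 2 ('c'): unique! => answer = 2

2


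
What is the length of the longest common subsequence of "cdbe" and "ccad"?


LCS of "cdbe" and "ccad"
DP table:
           c    c    a    d
      0    0    0    0    0
  c   0    1    1    1    1
  d   0    1    1    1    2
  b   0    1    1    1    2
  e   0    1    1    1    2
LCS length = dp[4][4] = 2

2


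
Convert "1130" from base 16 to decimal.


Input: "1130" in base 16
Positional expansion:
  Digit '1' (value 1) x 16^3 = 4096
  Digit '1' (value 1) x 16^2 = 256
  Digit '3' (value 3) x 16^1 = 48
  Digit '0' (value 0) x 16^0 = 0
Sum = 4400

4400


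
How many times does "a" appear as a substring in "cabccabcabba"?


Searching for "a" in "cabccabcabba"
Scanning each position:
  Position 0: "c" => no
  Position 1: "a" => MATCH
  Position 2: "b" => no
  Position 3: "c" => no
  Position 4: "c" => no
  Position 5: "a" => MATCH
  Position 6: "b" => no
  Position 7: "c" => no
  Position 8: "a" => MATCH
  Position 9: "b" => no
  Position 10: "b" => no
  Position 11: "a" => MATCH
Total occurrences: 4

4


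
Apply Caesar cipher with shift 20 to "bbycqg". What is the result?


Caesar cipher: shift "bbycqg" by 20
  'b' (pos 1) + 20 = pos 21 = 'v'
  'b' (pos 1) + 20 = pos 21 = 'v'
  'y' (pos 24) + 20 = pos 18 = 's'
  'c' (pos 2) + 20 = pos 22 = 'w'
  'q' (pos 16) + 20 = pos 10 = 'k'
  'g' (pos 6) + 20 = pos 0 = 'a'
Result: vvswka

vvswka


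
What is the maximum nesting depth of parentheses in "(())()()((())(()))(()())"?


Input: "(())()()((())(()))(()())"
Tracking depth:
  Position 0 '(': depth becomes 1
  Position 1 '(': depth becomes 2
  Position 2 ')': depth becomes 1
  Position 3 ')': depth becomes 0
  Position 4 '(': depth becomes 1
  Position 5 ')': depth becomes 0
  Position 6 '(': depth becomes 1
  Position 7 ')': depth becomes 0
  Position 8 '(': depth becomes 1
  Position 9 '(': depth becomes 2
  Position 10 '(': depth becomes 3
  Position 11 ')': depth becomes 2
  Position 12 ')': depth becomes 1
  Position 13 '(': depth becomes 2
  Position 14 '(': depth becomes 3
  Position 15 ')': depth becomes 2
  Position 16 ')': depth becomes 1
  Position 17 ')': depth becomes 0
  Position 18 '(': depth becomes 1
  Position 19 '(': depth becomes 2
  Position 20 ')': depth becomes 1
  Position 21 '(': depth becomes 2
  Position 22 ')': depth becomes 1
  Position 23 ')': depth becomes 0
Maximum depth reached: 3

3


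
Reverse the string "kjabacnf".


Input: kjabacnf
Reading characters right to left:
  Position 7: 'f'
  Position 6: 'n'
  Position 5: 'c'
  Position 4: 'a'
  Position 3: 'b'
  Position 2: 'a'
  Position 1: 'j'
  Position 0: 'k'
Reversed: fncabajk

fncabajk


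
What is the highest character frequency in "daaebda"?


Input: daaebda
Character counts:
  'a': 3
  'b': 1
  'd': 2
  'e': 1
Maximum frequency: 3

3


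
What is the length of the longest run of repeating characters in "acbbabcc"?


Input: "acbbabcc"
Scanning for longest run:
  Position 1 ('c'): new char, reset run to 1
  Position 2 ('b'): new char, reset run to 1
  Position 3 ('b'): continues run of 'b', length=2
  Position 4 ('a'): new char, reset run to 1
  Position 5 ('b'): new char, reset run to 1
  Position 6 ('c'): new char, reset run to 1
  Position 7 ('c'): continues run of 'c', length=2
Longest run: 'b' with length 2

2


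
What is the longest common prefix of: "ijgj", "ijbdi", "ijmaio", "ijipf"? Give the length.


Words: ijgj, ijbdi, ijmaio, ijipf
  Position 0: all 'i' => match
  Position 1: all 'j' => match
  Position 2: ('g', 'b', 'm', 'i') => mismatch, stop
LCP = "ij" (length 2)

2


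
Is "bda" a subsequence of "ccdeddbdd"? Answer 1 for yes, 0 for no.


Check if "bda" is a subsequence of "ccdeddbdd"
Greedy scan:
  Position 0 ('c'): no match needed
  Position 1 ('c'): no match needed
  Position 2 ('d'): no match needed
  Position 3 ('e'): no match needed
  Position 4 ('d'): no match needed
  Position 5 ('d'): no match needed
  Position 6 ('b'): matches sub[0] = 'b'
  Position 7 ('d'): matches sub[1] = 'd'
  Position 8 ('d'): no match needed
Only matched 2/3 characters => not a subsequence

0


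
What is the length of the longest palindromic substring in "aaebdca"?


Input: "aaebdca"
Checking substrings for palindromes:
  [0:2] "aa" (len 2) => palindrome
Longest palindromic substring: "aa" with length 2

2


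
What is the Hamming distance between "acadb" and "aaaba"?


Comparing "acadb" and "aaaba" position by position:
  Position 0: 'a' vs 'a' => same
  Position 1: 'c' vs 'a' => differ
  Position 2: 'a' vs 'a' => same
  Position 3: 'd' vs 'b' => differ
  Position 4: 'b' vs 'a' => differ
Total differences (Hamming distance): 3

3


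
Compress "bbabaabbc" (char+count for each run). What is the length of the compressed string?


Input: bbabaabbc
Runs:
  'b' x 2 => "b2"
  'a' x 1 => "a1"
  'b' x 1 => "b1"
  'a' x 2 => "a2"
  'b' x 2 => "b2"
  'c' x 1 => "c1"
Compressed: "b2a1b1a2b2c1"
Compressed length: 12

12


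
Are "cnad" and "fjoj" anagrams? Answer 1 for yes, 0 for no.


Strings: "cnad", "fjoj"
Sorted first:  acdn
Sorted second: fjjo
Differ at position 0: 'a' vs 'f' => not anagrams

0


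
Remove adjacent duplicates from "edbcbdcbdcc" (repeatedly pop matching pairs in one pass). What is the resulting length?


Input: edbcbdcbdcc
Stack-based adjacent duplicate removal:
  Read 'e': push. Stack: e
  Read 'd': push. Stack: ed
  Read 'b': push. Stack: edb
  Read 'c': push. Stack: edbc
  Read 'b': push. Stack: edbcb
  Read 'd': push. Stack: edbcbd
  Read 'c': push. Stack: edbcbdc
  Read 'b': push. Stack: edbcbdcb
  Read 'd': push. Stack: edbcbdcbd
  Read 'c': push. Stack: edbcbdcbdc
  Read 'c': matches stack top 'c' => pop. Stack: edbcbdcbd
Final stack: "edbcbdcbd" (length 9)

9


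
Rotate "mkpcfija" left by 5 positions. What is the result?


Input: "mkpcfija", rotate left by 5
First 5 characters: "mkpcf"
Remaining characters: "ija"
Concatenate remaining + first: "ija" + "mkpcf" = "ijamkpcf"

ijamkpcf


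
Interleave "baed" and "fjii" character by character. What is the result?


Interleaving "baed" and "fjii":
  Position 0: 'b' from first, 'f' from second => "bf"
  Position 1: 'a' from first, 'j' from second => "aj"
  Position 2: 'e' from first, 'i' from second => "ei"
  Position 3: 'd' from first, 'i' from second => "di"
Result: bfajeidi

bfajeidi


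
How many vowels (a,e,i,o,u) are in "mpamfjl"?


Input: mpamfjl
Checking each character:
  'm' at position 0: consonant
  'p' at position 1: consonant
  'a' at position 2: vowel (running total: 1)
  'm' at position 3: consonant
  'f' at position 4: consonant
  'j' at position 5: consonant
  'l' at position 6: consonant
Total vowels: 1

1


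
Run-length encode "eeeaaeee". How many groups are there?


Input: eeeaaeee
Scanning for consecutive runs:
  Group 1: 'e' x 3 (positions 0-2)
  Group 2: 'a' x 2 (positions 3-4)
  Group 3: 'e' x 3 (positions 5-7)
Total groups: 3

3


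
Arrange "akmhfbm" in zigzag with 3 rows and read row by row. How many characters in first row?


Zigzag "akmhfbm" into 3 rows:
Placing characters:
  'a' => row 0
  'k' => row 1
  'm' => row 2
  'h' => row 1
  'f' => row 0
  'b' => row 1
  'm' => row 2
Rows:
  Row 0: "af"
  Row 1: "khb"
  Row 2: "mm"
First row length: 2

2


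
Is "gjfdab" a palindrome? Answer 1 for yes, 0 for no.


Input: gjfdab
Reversed: badfjg
  Compare pos 0 ('g') with pos 5 ('b'): MISMATCH
  Compare pos 1 ('j') with pos 4 ('a'): MISMATCH
  Compare pos 2 ('f') with pos 3 ('d'): MISMATCH
Result: not a palindrome

0


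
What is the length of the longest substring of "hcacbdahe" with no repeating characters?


Input: "hcacbdahe"
Sliding window (track last position of each char):
  Position 0 ('h'): window [0,0] length 1 -- new best
  Position 1 ('c'): window [0,1] length 2 -- new best
  Position 2 ('a'): window [0,2] length 3 -- new best
  Position 3 ('c'): repeat (last at 1), move window start to 2
  Position 3 ('c'): window [2,3] length 2
  Position 4 ('b'): window [2,4] length 3
  Position 5 ('d'): window [2,5] length 4 -- new best
  Position 6 ('a'): repeat (last at 2), move window start to 3
  Position 6 ('a'): window [3,6] length 4
  Position 7 ('h'): window [3,7] length 5 -- new best
  Position 8 ('e'): window [3,8] length 6 -- new best
Longest substring with no repeats: "cbdahe" with length 6

6


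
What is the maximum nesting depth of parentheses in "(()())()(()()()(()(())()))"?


Input: "(()())()(()()()(()(())()))"
Tracking depth:
  Position 0 '(': depth becomes 1
  Position 1 '(': depth becomes 2
  Position 2 ')': depth becomes 1
  Position 3 '(': depth becomes 2
  Position 4 ')': depth becomes 1
  Position 5 ')': depth becomes 0
  Position 6 '(': depth becomes 1
  Position 7 ')': depth becomes 0
  Position 8 '(': depth becomes 1
  Position 9 '(': depth becomes 2
  Position 10 ')': depth becomes 1
  Position 11 '(': depth becomes 2
  Position 12 ')': depth becomes 1
  Position 13 '(': depth becomes 2
  Position 14 ')': depth becomes 1
  Position 15 '(': depth becomes 2
  Position 16 '(': depth becomes 3
  Position 17 ')': depth becomes 2
  Position 18 '(': depth becomes 3
  Position 19 '(': depth becomes 4
  Position 20 ')': depth becomes 3
  Position 21 ')': depth becomes 2
  Position 22 '(': depth becomes 3
  Position 23 ')': depth becomes 2
  Position 24 ')': depth becomes 1
  Position 25 ')': depth becomes 0
Maximum depth reached: 4

4


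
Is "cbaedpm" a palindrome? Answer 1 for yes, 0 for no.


Input: cbaedpm
Reversed: mpdeabc
  Compare pos 0 ('c') with pos 6 ('m'): MISMATCH
  Compare pos 1 ('b') with pos 5 ('p'): MISMATCH
  Compare pos 2 ('a') with pos 4 ('d'): MISMATCH
Result: not a palindrome

0


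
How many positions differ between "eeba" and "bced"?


Comparing "eeba" and "bced" position by position:
  Position 0: 'e' vs 'b' => DIFFER
  Position 1: 'e' vs 'c' => DIFFER
  Position 2: 'b' vs 'e' => DIFFER
  Position 3: 'a' vs 'd' => DIFFER
Positions that differ: 4

4


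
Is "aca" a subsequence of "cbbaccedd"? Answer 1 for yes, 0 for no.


Check if "aca" is a subsequence of "cbbaccedd"
Greedy scan:
  Position 0 ('c'): no match needed
  Position 1 ('b'): no match needed
  Position 2 ('b'): no match needed
  Position 3 ('a'): matches sub[0] = 'a'
  Position 4 ('c'): matches sub[1] = 'c'
  Position 5 ('c'): no match needed
  Position 6 ('e'): no match needed
  Position 7 ('d'): no match needed
  Position 8 ('d'): no match needed
Only matched 2/3 characters => not a subsequence

0


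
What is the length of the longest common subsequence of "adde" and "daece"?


LCS of "adde" and "daece"
DP table:
           d    a    e    c    e
      0    0    0    0    0    0
  a   0    0    1    1    1    1
  d   0    1    1    1    1    1
  d   0    1    1    1    1    1
  e   0    1    1    2    2    2
LCS length = dp[4][5] = 2

2


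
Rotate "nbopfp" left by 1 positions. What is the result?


Input: "nbopfp", rotate left by 1
First 1 characters: "n"
Remaining characters: "bopfp"
Concatenate remaining + first: "bopfp" + "n" = "bopfpn"

bopfpn


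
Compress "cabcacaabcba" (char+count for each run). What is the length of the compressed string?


Input: cabcacaabcba
Runs:
  'c' x 1 => "c1"
  'a' x 1 => "a1"
  'b' x 1 => "b1"
  'c' x 1 => "c1"
  'a' x 1 => "a1"
  'c' x 1 => "c1"
  'a' x 2 => "a2"
  'b' x 1 => "b1"
  'c' x 1 => "c1"
  'b' x 1 => "b1"
  'a' x 1 => "a1"
Compressed: "c1a1b1c1a1c1a2b1c1b1a1"
Compressed length: 22

22


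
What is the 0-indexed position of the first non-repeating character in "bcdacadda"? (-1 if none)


Input: bcdacadda
Character frequencies:
  'a': 3
  'b': 1
  'c': 2
  'd': 3
Scanning left to right for freq == 1:
  Position 0 ('b'): unique! => answer = 0

0


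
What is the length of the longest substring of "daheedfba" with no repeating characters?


Input: "daheedfba"
Sliding window (track last position of each char):
  Position 0 ('d'): window [0,0] length 1 -- new best
  Position 1 ('a'): window [0,1] length 2 -- new best
  Position 2 ('h'): window [0,2] length 3 -- new best
  Position 3 ('e'): window [0,3] length 4 -- new best
  Position 4 ('e'): repeat (last at 3), move window start to 4
  Position 4 ('e'): window [4,4] length 1
  Position 5 ('d'): window [4,5] length 2
  Position 6 ('f'): window [4,6] length 3
  Position 7 ('b'): window [4,7] length 4
  Position 8 ('a'): window [4,8] length 5 -- new best
Longest substring with no repeats: "edfba" with length 5

5


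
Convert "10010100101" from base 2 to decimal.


Input: "10010100101" in base 2
Positional expansion:
  Digit '1' (value 1) x 2^10 = 1024
  Digit '0' (value 0) x 2^9 = 0
  Digit '0' (value 0) x 2^8 = 0
  Digit '1' (value 1) x 2^7 = 128
  Digit '0' (value 0) x 2^6 = 0
  Digit '1' (value 1) x 2^5 = 32
  Digit '0' (value 0) x 2^4 = 0
  Digit '0' (value 0) x 2^3 = 0
  Digit '1' (value 1) x 2^2 = 4
  Digit '0' (value 0) x 2^1 = 0
  Digit '1' (value 1) x 2^0 = 1
Sum = 1189

1189


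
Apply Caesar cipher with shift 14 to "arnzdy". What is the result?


Caesar cipher: shift "arnzdy" by 14
  'a' (pos 0) + 14 = pos 14 = 'o'
  'r' (pos 17) + 14 = pos 5 = 'f'
  'n' (pos 13) + 14 = pos 1 = 'b'
  'z' (pos 25) + 14 = pos 13 = 'n'
  'd' (pos 3) + 14 = pos 17 = 'r'
  'y' (pos 24) + 14 = pos 12 = 'm'
Result: ofbnrm

ofbnrm


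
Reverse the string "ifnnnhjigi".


Input: ifnnnhjigi
Reading characters right to left:
  Position 9: 'i'
  Position 8: 'g'
  Position 7: 'i'
  Position 6: 'j'
  Position 5: 'h'
  Position 4: 'n'
  Position 3: 'n'
  Position 2: 'n'
  Position 1: 'f'
  Position 0: 'i'
Reversed: igijhnnnfi

igijhnnnfi


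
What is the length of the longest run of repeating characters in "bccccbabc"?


Input: "bccccbabc"
Scanning for longest run:
  Position 1 ('c'): new char, reset run to 1
  Position 2 ('c'): continues run of 'c', length=2
  Position 3 ('c'): continues run of 'c', length=3
  Position 4 ('c'): continues run of 'c', length=4
  Position 5 ('b'): new char, reset run to 1
  Position 6 ('a'): new char, reset run to 1
  Position 7 ('b'): new char, reset run to 1
  Position 8 ('c'): new char, reset run to 1
Longest run: 'c' with length 4

4


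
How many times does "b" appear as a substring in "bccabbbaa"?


Searching for "b" in "bccabbbaa"
Scanning each position:
  Position 0: "b" => MATCH
  Position 1: "c" => no
  Position 2: "c" => no
  Position 3: "a" => no
  Position 4: "b" => MATCH
  Position 5: "b" => MATCH
  Position 6: "b" => MATCH
  Position 7: "a" => no
  Position 8: "a" => no
Total occurrences: 4

4


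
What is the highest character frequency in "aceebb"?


Input: aceebb
Character counts:
  'a': 1
  'b': 2
  'c': 1
  'e': 2
Maximum frequency: 2

2


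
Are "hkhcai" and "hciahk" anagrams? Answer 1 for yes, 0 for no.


Strings: "hkhcai", "hciahk"
Sorted first:  achhik
Sorted second: achhik
Sorted forms match => anagrams

1


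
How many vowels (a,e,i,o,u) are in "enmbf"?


Input: enmbf
Checking each character:
  'e' at position 0: vowel (running total: 1)
  'n' at position 1: consonant
  'm' at position 2: consonant
  'b' at position 3: consonant
  'f' at position 4: consonant
Total vowels: 1

1


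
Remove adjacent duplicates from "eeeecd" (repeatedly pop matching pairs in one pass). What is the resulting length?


Input: eeeecd
Stack-based adjacent duplicate removal:
  Read 'e': push. Stack: e
  Read 'e': matches stack top 'e' => pop. Stack: (empty)
  Read 'e': push. Stack: e
  Read 'e': matches stack top 'e' => pop. Stack: (empty)
  Read 'c': push. Stack: c
  Read 'd': push. Stack: cd
Final stack: "cd" (length 2)

2


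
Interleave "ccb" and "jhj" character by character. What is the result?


Interleaving "ccb" and "jhj":
  Position 0: 'c' from first, 'j' from second => "cj"
  Position 1: 'c' from first, 'h' from second => "ch"
  Position 2: 'b' from first, 'j' from second => "bj"
Result: cjchbj

cjchbj


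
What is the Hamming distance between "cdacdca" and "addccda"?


Comparing "cdacdca" and "addccda" position by position:
  Position 0: 'c' vs 'a' => differ
  Position 1: 'd' vs 'd' => same
  Position 2: 'a' vs 'd' => differ
  Position 3: 'c' vs 'c' => same
  Position 4: 'd' vs 'c' => differ
  Position 5: 'c' vs 'd' => differ
  Position 6: 'a' vs 'a' => same
Total differences (Hamming distance): 4

4


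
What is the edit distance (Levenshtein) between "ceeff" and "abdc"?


Computing edit distance: "ceeff" -> "abdc"
DP table:
           a    b    d    c
      0    1    2    3    4
  c   1    1    2    3    3
  e   2    2    2    3    4
  e   3    3    3    3    4
  f   4    4    4    4    4
  f   5    5    5    5    5
Edit distance = dp[5][4] = 5

5


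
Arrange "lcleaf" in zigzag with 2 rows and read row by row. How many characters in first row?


Zigzag "lcleaf" into 2 rows:
Placing characters:
  'l' => row 0
  'c' => row 1
  'l' => row 0
  'e' => row 1
  'a' => row 0
  'f' => row 1
Rows:
  Row 0: "lla"
  Row 1: "cef"
First row length: 3

3


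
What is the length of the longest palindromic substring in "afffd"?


Input: "afffd"
Checking substrings for palindromes:
  [1:4] "fff" (len 3) => palindrome
  [1:3] "ff" (len 2) => palindrome
  [2:4] "ff" (len 2) => palindrome
Longest palindromic substring: "fff" with length 3

3


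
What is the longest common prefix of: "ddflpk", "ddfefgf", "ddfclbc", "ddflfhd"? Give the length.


Words: ddflpk, ddfefgf, ddfclbc, ddflfhd
  Position 0: all 'd' => match
  Position 1: all 'd' => match
  Position 2: all 'f' => match
  Position 3: ('l', 'e', 'c', 'l') => mismatch, stop
LCP = "ddf" (length 3)

3


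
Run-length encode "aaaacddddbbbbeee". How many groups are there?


Input: aaaacddddbbbbeee
Scanning for consecutive runs:
  Group 1: 'a' x 4 (positions 0-3)
  Group 2: 'c' x 1 (positions 4-4)
  Group 3: 'd' x 4 (positions 5-8)
  Group 4: 'b' x 4 (positions 9-12)
  Group 5: 'e' x 3 (positions 13-15)
Total groups: 5

5


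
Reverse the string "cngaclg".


Input: cngaclg
Reading characters right to left:
  Position 6: 'g'
  Position 5: 'l'
  Position 4: 'c'
  Position 3: 'a'
  Position 2: 'g'
  Position 1: 'n'
  Position 0: 'c'
Reversed: glcagnc

glcagnc


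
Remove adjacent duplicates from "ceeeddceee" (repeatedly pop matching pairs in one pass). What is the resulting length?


Input: ceeeddceee
Stack-based adjacent duplicate removal:
  Read 'c': push. Stack: c
  Read 'e': push. Stack: ce
  Read 'e': matches stack top 'e' => pop. Stack: c
  Read 'e': push. Stack: ce
  Read 'd': push. Stack: ced
  Read 'd': matches stack top 'd' => pop. Stack: ce
  Read 'c': push. Stack: cec
  Read 'e': push. Stack: cece
  Read 'e': matches stack top 'e' => pop. Stack: cec
  Read 'e': push. Stack: cece
Final stack: "cece" (length 4)

4


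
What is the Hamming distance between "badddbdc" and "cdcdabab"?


Comparing "badddbdc" and "cdcdabab" position by position:
  Position 0: 'b' vs 'c' => differ
  Position 1: 'a' vs 'd' => differ
  Position 2: 'd' vs 'c' => differ
  Position 3: 'd' vs 'd' => same
  Position 4: 'd' vs 'a' => differ
  Position 5: 'b' vs 'b' => same
  Position 6: 'd' vs 'a' => differ
  Position 7: 'c' vs 'b' => differ
Total differences (Hamming distance): 6

6


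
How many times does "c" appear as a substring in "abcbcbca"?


Searching for "c" in "abcbcbca"
Scanning each position:
  Position 0: "a" => no
  Position 1: "b" => no
  Position 2: "c" => MATCH
  Position 3: "b" => no
  Position 4: "c" => MATCH
  Position 5: "b" => no
  Position 6: "c" => MATCH
  Position 7: "a" => no
Total occurrences: 3

3


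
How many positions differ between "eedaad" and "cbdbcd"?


Comparing "eedaad" and "cbdbcd" position by position:
  Position 0: 'e' vs 'c' => DIFFER
  Position 1: 'e' vs 'b' => DIFFER
  Position 2: 'd' vs 'd' => same
  Position 3: 'a' vs 'b' => DIFFER
  Position 4: 'a' vs 'c' => DIFFER
  Position 5: 'd' vs 'd' => same
Positions that differ: 4

4


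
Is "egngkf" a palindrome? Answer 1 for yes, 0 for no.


Input: egngkf
Reversed: fkgnge
  Compare pos 0 ('e') with pos 5 ('f'): MISMATCH
  Compare pos 1 ('g') with pos 4 ('k'): MISMATCH
  Compare pos 2 ('n') with pos 3 ('g'): MISMATCH
Result: not a palindrome

0


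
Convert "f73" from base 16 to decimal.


Input: "f73" in base 16
Positional expansion:
  Digit 'f' (value 15) x 16^2 = 3840
  Digit '7' (value 7) x 16^1 = 112
  Digit '3' (value 3) x 16^0 = 3
Sum = 3955

3955


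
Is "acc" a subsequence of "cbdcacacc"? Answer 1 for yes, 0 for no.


Check if "acc" is a subsequence of "cbdcacacc"
Greedy scan:
  Position 0 ('c'): no match needed
  Position 1 ('b'): no match needed
  Position 2 ('d'): no match needed
  Position 3 ('c'): no match needed
  Position 4 ('a'): matches sub[0] = 'a'
  Position 5 ('c'): matches sub[1] = 'c'
  Position 6 ('a'): no match needed
  Position 7 ('c'): matches sub[2] = 'c'
  Position 8 ('c'): no match needed
All 3 characters matched => is a subsequence

1


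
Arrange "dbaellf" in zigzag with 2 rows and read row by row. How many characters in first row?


Zigzag "dbaellf" into 2 rows:
Placing characters:
  'd' => row 0
  'b' => row 1
  'a' => row 0
  'e' => row 1
  'l' => row 0
  'l' => row 1
  'f' => row 0
Rows:
  Row 0: "dalf"
  Row 1: "bel"
First row length: 4

4


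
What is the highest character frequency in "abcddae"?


Input: abcddae
Character counts:
  'a': 2
  'b': 1
  'c': 1
  'd': 2
  'e': 1
Maximum frequency: 2

2


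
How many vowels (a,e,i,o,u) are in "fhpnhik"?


Input: fhpnhik
Checking each character:
  'f' at position 0: consonant
  'h' at position 1: consonant
  'p' at position 2: consonant
  'n' at position 3: consonant
  'h' at position 4: consonant
  'i' at position 5: vowel (running total: 1)
  'k' at position 6: consonant
Total vowels: 1

1


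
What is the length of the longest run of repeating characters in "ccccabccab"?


Input: "ccccabccab"
Scanning for longest run:
  Position 1 ('c'): continues run of 'c', length=2
  Position 2 ('c'): continues run of 'c', length=3
  Position 3 ('c'): continues run of 'c', length=4
  Position 4 ('a'): new char, reset run to 1
  Position 5 ('b'): new char, reset run to 1
  Position 6 ('c'): new char, reset run to 1
  Position 7 ('c'): continues run of 'c', length=2
  Position 8 ('a'): new char, reset run to 1
  Position 9 ('b'): new char, reset run to 1
Longest run: 'c' with length 4

4


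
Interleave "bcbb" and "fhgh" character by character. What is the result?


Interleaving "bcbb" and "fhgh":
  Position 0: 'b' from first, 'f' from second => "bf"
  Position 1: 'c' from first, 'h' from second => "ch"
  Position 2: 'b' from first, 'g' from second => "bg"
  Position 3: 'b' from first, 'h' from second => "bh"
Result: bfchbgbh

bfchbgbh


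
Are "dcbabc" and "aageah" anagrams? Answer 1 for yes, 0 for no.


Strings: "dcbabc", "aageah"
Sorted first:  abbccd
Sorted second: aaaegh
Differ at position 1: 'b' vs 'a' => not anagrams

0


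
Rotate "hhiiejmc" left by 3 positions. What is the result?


Input: "hhiiejmc", rotate left by 3
First 3 characters: "hhi"
Remaining characters: "iejmc"
Concatenate remaining + first: "iejmc" + "hhi" = "iejmchhi"

iejmchhi


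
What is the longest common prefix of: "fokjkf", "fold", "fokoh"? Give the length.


Words: fokjkf, fold, fokoh
  Position 0: all 'f' => match
  Position 1: all 'o' => match
  Position 2: ('k', 'l', 'k') => mismatch, stop
LCP = "fo" (length 2)

2


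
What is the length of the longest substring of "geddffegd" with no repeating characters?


Input: "geddffegd"
Sliding window (track last position of each char):
  Position 0 ('g'): window [0,0] length 1 -- new best
  Position 1 ('e'): window [0,1] length 2 -- new best
  Position 2 ('d'): window [0,2] length 3 -- new best
  Position 3 ('d'): repeat (last at 2), move window start to 3
  Position 3 ('d'): window [3,3] length 1
  Position 4 ('f'): window [3,4] length 2
  Position 5 ('f'): repeat (last at 4), move window start to 5
  Position 5 ('f'): window [5,5] length 1
  Position 6 ('e'): window [5,6] length 2
  Position 7 ('g'): window [5,7] length 3
  Position 8 ('d'): window [5,8] length 4 -- new best
Longest substring with no repeats: "fegd" with length 4

4


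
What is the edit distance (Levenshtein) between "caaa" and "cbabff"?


Computing edit distance: "caaa" -> "cbabff"
DP table:
           c    b    a    b    f    f
      0    1    2    3    4    5    6
  c   1    0    1    2    3    4    5
  a   2    1    1    1    2    3    4
  a   3    2    2    1    2    3    4
  a   4    3    3    2    2    3    4
Edit distance = dp[4][6] = 4

4


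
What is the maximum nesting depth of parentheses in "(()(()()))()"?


Input: "(()(()()))()"
Tracking depth:
  Position 0 '(': depth becomes 1
  Position 1 '(': depth becomes 2
  Position 2 ')': depth becomes 1
  Position 3 '(': depth becomes 2
  Position 4 '(': depth becomes 3
  Position 5 ')': depth becomes 2
  Position 6 '(': depth becomes 3
  Position 7 ')': depth becomes 2
  Position 8 ')': depth becomes 1
  Position 9 ')': depth becomes 0
  Position 10 '(': depth becomes 1
  Position 11 ')': depth becomes 0
Maximum depth reached: 3

3


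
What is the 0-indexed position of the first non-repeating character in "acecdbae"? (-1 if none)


Input: acecdbae
Character frequencies:
  'a': 2
  'b': 1
  'c': 2
  'd': 1
  'e': 2
Scanning left to right for freq == 1:
  Position 0 ('a'): freq=2, skip
  Position 1 ('c'): freq=2, skip
  Position 2 ('e'): freq=2, skip
  Position 3 ('c'): freq=2, skip
  Position 4 ('d'): unique! => answer = 4

4
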